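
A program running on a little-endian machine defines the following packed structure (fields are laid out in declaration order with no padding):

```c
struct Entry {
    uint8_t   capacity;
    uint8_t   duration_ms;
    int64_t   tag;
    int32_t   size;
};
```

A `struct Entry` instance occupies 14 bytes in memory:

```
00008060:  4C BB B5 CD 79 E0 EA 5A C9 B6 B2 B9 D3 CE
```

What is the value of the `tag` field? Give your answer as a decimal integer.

-5275585523652899403

`tag` follows `capacity` (1 B), `duration_ms` (1 B), so it starts at offset 1 + 1 = 2 and occupies 8 bytes.
Bytes at offsets 2..9: B5 CD 79 E0 EA 5A C9 B6.
In little-endian order the low byte comes first in memory.
Reassemble most-significant byte first: B6 C9 5A EA E0 79 CD B5 → 0xB6C95AEAE079CDB5.
Top bit is set, so as a signed 64-bit value this is 0xB6C95AEAE079CDB5 − 2^64 = -5275585523652899403.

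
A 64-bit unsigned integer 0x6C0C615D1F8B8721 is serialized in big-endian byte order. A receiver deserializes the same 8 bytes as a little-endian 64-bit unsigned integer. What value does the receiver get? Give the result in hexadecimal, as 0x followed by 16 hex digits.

Stored big-endian, the bytes at ascending addresses are 6C 0C 61 5D 1F 8B 87 21.
Read back as little-endian, the first byte is least significant, giving 0x21878B1F5D610C6C.

0x21878B1F5D610C6C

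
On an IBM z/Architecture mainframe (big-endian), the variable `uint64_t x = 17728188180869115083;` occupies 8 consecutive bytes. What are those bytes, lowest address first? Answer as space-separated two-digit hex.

17728188180869115083 in hexadecimal, padded to 64 bits, is 0xF6072D38F7FB6CCB.
Split into bytes (most-significant first): F6 07 2D 38 F7 FB 6C CB.
Big-endian stores the most-significant byte at the lowest address.
So the memory order matches the most-significant-first order: F6 07 2D 38 F7 FB 6C CB.

F6 07 2D 38 F7 FB 6C CB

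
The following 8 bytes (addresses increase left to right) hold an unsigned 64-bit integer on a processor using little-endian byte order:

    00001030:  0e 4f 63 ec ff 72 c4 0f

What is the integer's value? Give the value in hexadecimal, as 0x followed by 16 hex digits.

In little-endian order the low byte comes first in memory.
Reassemble most-significant byte first: 0F C4 72 FF EC 63 4F 0E → 0x0FC472FFEC634F0E.

0x0FC472FFEC634F0E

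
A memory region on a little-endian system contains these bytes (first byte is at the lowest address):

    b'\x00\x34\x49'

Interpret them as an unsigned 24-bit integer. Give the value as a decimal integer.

4797440

Little-endian stores the least-significant byte at the lowest address.
Reassemble most-significant byte first: 49 34 00 → 0x493400.
0x493400 = 4797440.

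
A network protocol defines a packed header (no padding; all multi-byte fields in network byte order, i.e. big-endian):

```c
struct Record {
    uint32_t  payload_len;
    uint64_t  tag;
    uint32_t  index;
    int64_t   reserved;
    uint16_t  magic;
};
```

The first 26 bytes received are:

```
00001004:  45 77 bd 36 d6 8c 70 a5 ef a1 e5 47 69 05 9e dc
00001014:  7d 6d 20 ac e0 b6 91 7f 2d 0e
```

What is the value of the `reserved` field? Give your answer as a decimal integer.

`reserved` follows `payload_len` (4 B), `tag` (8 B), `index` (4 B), so it starts at offset 4 + 8 + 4 = 16 and occupies 8 bytes.
Bytes at offsets 16..23: 7D 6D 20 AC E0 B6 91 7F.
Big-endian stores the most-significant byte at the lowest address.
The bytes are already most-significant first: 0x7D6D20ACE0B6917F.
0x7D6D20ACE0B6917F = 9037915954078978431.

9037915954078978431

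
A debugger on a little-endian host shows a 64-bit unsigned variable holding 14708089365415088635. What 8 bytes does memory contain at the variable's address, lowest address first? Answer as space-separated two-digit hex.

FB 51 44 DE 59 A1 1D CC

14708089365415088635 in hexadecimal, padded to 64 bits, is 0xCC1DA159DE4451FB.
Split into bytes (most-significant first): CC 1D A1 59 DE 44 51 FB.
Little-endian stores the least-significant byte at the lowest address.
So at ascending addresses the bytes are FB 51 44 DE 59 A1 1D CC.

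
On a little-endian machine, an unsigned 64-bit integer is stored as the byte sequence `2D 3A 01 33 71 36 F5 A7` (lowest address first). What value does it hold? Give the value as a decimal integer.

Little-endian stores the least-significant byte at the lowest address.
Reassemble most-significant byte first: A7 F5 36 71 33 01 3A 2D → 0xA7F5367133013A2D.
0xA7F5367133013A2D = 12102639433442998829.

12102639433442998829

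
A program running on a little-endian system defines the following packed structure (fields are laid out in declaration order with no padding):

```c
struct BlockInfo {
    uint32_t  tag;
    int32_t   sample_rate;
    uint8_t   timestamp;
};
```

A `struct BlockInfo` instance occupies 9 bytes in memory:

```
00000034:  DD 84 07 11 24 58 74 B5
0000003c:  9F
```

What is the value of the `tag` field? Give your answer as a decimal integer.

`tag` is the first field, at byte offset 0, occupying 4 bytes.
Bytes at offsets 0..3: DD 84 07 11.
In little-endian order the low byte comes first in memory.
Reassemble most-significant byte first: 11 07 84 DD → 0x110784DD.
0x110784DD = 285705437.

285705437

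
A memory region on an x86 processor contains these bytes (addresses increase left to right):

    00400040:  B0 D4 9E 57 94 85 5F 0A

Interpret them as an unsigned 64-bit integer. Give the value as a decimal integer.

747462935338472624

In little-endian order the low byte comes first in memory.
Reassemble most-significant byte first: 0A 5F 85 94 57 9E D4 B0 → 0x0A5F8594579ED4B0.
0x0A5F8594579ED4B0 = 747462935338472624.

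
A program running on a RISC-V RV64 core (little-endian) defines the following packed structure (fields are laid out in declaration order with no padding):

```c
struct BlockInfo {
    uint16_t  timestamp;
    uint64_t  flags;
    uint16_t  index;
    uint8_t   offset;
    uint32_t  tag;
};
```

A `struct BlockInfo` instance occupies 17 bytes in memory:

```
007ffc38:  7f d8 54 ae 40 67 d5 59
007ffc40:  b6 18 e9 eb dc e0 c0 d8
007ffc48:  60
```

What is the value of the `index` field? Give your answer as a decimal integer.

60393

`index` follows `timestamp` (2 B), `flags` (8 B), so it starts at offset 2 + 8 = 10 and occupies 2 bytes.
Bytes at offsets 10..11: E9 EB.
In little-endian order the low byte comes first in memory.
Reassemble most-significant byte first: EB E9 → 0xEBE9.
0xEBE9 = 60393.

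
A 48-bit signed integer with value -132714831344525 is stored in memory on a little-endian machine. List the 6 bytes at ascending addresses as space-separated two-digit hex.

73 0C 9F EB 4B 87

Two's complement of -132714831344525 in 48 bits: 132714831344525 = 0x78B41460F38D; invert → 0x874BEB9F0C72; add 1 → 0x874BEB9F0C73.
Split into bytes (most-significant first): 87 4B EB 9F 0C 73.
Little-endian stores the least-significant byte at the lowest address.
So at ascending addresses the bytes are 73 0C 9F EB 4B 87.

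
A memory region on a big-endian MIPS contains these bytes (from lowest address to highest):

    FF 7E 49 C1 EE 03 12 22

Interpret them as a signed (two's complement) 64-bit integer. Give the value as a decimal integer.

-36510649701690846

Big-endian stores the most-significant byte at the lowest address.
The bytes are already most-significant first: 0xFF7E49C1EE031222.
Top bit is set, so as a signed 64-bit value this is 0xFF7E49C1EE031222 − 2^64 = -36510649701690846.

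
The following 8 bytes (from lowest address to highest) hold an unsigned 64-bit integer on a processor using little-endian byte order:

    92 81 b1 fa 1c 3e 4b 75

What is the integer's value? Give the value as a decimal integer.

In little-endian order the low byte comes first in memory.
Reassemble most-significant byte first: 75 4B 3E 1C FA B1 81 92 → 0x754B3E1CFAB18192.
0x754B3E1CFAB18192 = 8451917419876811154.

8451917419876811154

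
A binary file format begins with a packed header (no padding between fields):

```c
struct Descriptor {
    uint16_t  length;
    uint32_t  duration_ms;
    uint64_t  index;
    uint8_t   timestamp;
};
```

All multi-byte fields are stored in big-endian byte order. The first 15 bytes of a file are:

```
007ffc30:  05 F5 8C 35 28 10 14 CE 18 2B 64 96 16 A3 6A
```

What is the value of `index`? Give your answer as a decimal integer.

`index` follows `length` (2 B), `duration_ms` (4 B), so it starts at offset 2 + 4 = 6 and occupies 8 bytes.
Bytes at offsets 6..13: 14 CE 18 2B 64 96 16 A3.
In big-endian order the high byte comes first in memory.
The bytes are already most-significant first: 0x14CE182B649616A3.
0x14CE182B649616A3 = 1499162300611172003.

1499162300611172003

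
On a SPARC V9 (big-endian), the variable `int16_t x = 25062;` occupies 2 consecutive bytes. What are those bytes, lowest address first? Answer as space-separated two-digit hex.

61 E6

25062 in hexadecimal, padded to 16 bits, is 0x61E6.
Split into bytes (most-significant first): 61 E6.
Big-endian: lowest address holds the most-significant byte.
So the memory order matches the most-significant-first order: 61 E6.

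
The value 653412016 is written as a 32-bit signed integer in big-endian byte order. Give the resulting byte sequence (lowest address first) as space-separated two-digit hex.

26 F2 46 B0

653412016 in hexadecimal, padded to 32 bits, is 0x26F246B0.
Split into bytes (most-significant first): 26 F2 46 B0.
Big-endian: lowest address holds the most-significant byte.
So the memory order matches the most-significant-first order: 26 F2 46 B0.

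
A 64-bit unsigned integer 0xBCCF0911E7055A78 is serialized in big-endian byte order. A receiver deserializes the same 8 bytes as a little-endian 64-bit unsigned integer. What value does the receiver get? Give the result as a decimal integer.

8672250522436751292

Stored big-endian, the bytes at ascending addresses are BC CF 09 11 E7 05 5A 78.
Read back as little-endian, the first byte is least significant, giving 0x785A05E71109CFBC.
0x785A05E71109CFBC = 8672250522436751292.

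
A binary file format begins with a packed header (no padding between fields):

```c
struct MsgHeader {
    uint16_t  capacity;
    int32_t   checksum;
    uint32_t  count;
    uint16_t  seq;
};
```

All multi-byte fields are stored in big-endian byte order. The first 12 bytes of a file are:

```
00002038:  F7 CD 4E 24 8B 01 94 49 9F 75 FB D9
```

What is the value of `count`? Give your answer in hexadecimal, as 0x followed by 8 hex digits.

0x94499F75

`count` follows `capacity` (2 B), `checksum` (4 B), so it starts at offset 2 + 4 = 6 and occupies 4 bytes.
Bytes at offsets 6..9: 94 49 9F 75.
Big-endian: lowest address holds the most-significant byte.
The bytes are already most-significant first: 0x94499F75.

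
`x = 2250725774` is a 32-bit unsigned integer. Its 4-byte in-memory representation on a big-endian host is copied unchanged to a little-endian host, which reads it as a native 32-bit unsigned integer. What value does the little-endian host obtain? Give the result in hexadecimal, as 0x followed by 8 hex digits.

0x8E592786

2250725774 in 32-bit hexadecimal is 0x8627598E.
Stored big-endian, the bytes at ascending addresses are 86 27 59 8E.
Read back as little-endian, the first byte is least significant, giving 0x8E592786.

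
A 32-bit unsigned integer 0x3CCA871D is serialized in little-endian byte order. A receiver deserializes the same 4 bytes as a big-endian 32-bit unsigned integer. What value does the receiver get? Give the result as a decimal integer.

495438396

Stored little-endian, the bytes at ascending addresses are 1D 87 CA 3C.
Read back as big-endian, the last byte is least significant, giving 0x1D87CA3C.
0x1D87CA3C = 495438396.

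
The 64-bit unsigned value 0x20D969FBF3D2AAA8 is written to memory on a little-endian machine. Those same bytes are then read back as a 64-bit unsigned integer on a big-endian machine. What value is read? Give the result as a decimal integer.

Stored little-endian, the bytes at ascending addresses are A8 AA D2 F3 FB 69 D9 20.
Read back as big-endian, the last byte is least significant, giving 0xA8AAD2F3FB69D920.
0xA8AAD2F3FB69D920 = 12153758489749608736.

12153758489749608736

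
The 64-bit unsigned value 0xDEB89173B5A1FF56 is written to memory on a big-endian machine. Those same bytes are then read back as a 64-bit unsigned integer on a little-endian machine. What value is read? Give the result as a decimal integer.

Stored big-endian, the bytes at ascending addresses are DE B8 91 73 B5 A1 FF 56.
Read back as little-endian, the first byte is least significant, giving 0x56FFA1B57391B8DE.
0x56FFA1B57391B8DE = 6268907007023102174.

6268907007023102174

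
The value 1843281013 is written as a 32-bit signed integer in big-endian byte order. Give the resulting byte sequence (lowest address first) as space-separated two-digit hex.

1843281013 in hexadecimal, padded to 32 bits, is 0x6DDE3C75.
Split into bytes (most-significant first): 6D DE 3C 75.
Big-endian stores the most-significant byte at the lowest address.
So the memory order matches the most-significant-first order: 6D DE 3C 75.

6D DE 3C 75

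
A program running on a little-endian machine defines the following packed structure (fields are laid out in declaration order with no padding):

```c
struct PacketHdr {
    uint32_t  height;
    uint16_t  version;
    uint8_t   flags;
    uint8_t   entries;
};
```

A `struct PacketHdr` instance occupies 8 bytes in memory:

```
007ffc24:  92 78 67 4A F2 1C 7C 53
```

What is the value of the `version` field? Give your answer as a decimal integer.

7410

`version` follows `height` (4 bytes), so it starts at byte offset 4 and occupies 2 bytes.
Bytes at offsets 4..5: F2 1C.
Little-endian: lowest address holds the least-significant byte.
Reassemble most-significant byte first: 1C F2 → 0x1CF2.
0x1CF2 = 7410.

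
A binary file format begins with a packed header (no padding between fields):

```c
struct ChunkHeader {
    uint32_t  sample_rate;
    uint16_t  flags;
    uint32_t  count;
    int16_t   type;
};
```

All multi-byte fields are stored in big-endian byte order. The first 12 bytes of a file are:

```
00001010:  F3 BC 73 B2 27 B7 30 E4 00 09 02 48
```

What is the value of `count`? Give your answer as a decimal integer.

`count` follows `sample_rate` (4 B), `flags` (2 B), so it starts at offset 4 + 2 = 6 and occupies 4 bytes.
Bytes at offsets 6..9: 30 E4 00 09.
Big-endian stores the most-significant byte at the lowest address.
The bytes are already most-significant first: 0x30E40009.
0x30E40009 = 820248585.

820248585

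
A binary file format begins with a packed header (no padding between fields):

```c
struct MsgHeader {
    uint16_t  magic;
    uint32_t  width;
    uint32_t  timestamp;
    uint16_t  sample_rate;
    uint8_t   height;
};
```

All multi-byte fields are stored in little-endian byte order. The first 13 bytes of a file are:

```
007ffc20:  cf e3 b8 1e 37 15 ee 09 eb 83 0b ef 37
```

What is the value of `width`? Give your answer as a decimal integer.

`width` follows `magic` (2 bytes), so it starts at byte offset 2 and occupies 4 bytes.
Bytes at offsets 2..5: B8 1E 37 15.
Little-endian stores the least-significant byte at the lowest address.
Reassemble most-significant byte first: 15 37 1E B8 → 0x15371EB8.
0x15371EB8 = 355933880.

355933880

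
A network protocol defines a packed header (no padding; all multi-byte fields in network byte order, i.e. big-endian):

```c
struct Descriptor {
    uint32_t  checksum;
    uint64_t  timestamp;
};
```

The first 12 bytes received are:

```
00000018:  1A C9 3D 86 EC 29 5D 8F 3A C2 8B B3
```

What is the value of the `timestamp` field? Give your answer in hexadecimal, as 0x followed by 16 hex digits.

`timestamp` follows `checksum` (4 bytes), so it starts at byte offset 4 and occupies 8 bytes.
Bytes at offsets 4..11: EC 29 5D 8F 3A C2 8B B3.
In big-endian order the high byte comes first in memory.
The bytes are already most-significant first: 0xEC295D8F3AC28BB3.

0xEC295D8F3AC28BB3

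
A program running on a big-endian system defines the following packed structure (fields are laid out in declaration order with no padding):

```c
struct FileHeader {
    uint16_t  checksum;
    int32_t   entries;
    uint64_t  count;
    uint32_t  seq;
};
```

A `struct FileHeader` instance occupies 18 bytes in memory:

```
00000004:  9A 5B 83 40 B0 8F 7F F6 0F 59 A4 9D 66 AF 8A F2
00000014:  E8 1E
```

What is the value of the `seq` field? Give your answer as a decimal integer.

2331174942

`seq` follows `checksum` (2 B), `entries` (4 B), `count` (8 B), so it starts at offset 2 + 4 + 8 = 14 and occupies 4 bytes.
Bytes at offsets 14..17: 8A F2 E8 1E.
In big-endian order the high byte comes first in memory.
The bytes are already most-significant first: 0x8AF2E81E.
0x8AF2E81E = 2331174942.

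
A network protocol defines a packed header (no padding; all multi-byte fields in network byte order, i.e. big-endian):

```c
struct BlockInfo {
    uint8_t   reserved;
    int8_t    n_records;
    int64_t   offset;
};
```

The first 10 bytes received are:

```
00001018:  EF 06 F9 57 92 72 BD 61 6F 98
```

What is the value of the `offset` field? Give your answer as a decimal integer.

-479753813790462056

`offset` follows `reserved` (1 B), `n_records` (1 B), so it starts at offset 1 + 1 = 2 and occupies 8 bytes.
Bytes at offsets 2..9: F9 57 92 72 BD 61 6F 98.
Big-endian stores the most-significant byte at the lowest address.
The bytes are already most-significant first: 0xF9579272BD616F98.
Top bit is set, so as a signed 64-bit value this is 0xF9579272BD616F98 − 2^64 = -479753813790462056.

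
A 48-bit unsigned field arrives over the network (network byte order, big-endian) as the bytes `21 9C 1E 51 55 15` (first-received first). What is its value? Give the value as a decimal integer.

36954407261461

In big-endian order the high byte comes first in memory.
The bytes are already most-significant first: 0x219C1E515515.
0x219C1E515515 = 36954407261461.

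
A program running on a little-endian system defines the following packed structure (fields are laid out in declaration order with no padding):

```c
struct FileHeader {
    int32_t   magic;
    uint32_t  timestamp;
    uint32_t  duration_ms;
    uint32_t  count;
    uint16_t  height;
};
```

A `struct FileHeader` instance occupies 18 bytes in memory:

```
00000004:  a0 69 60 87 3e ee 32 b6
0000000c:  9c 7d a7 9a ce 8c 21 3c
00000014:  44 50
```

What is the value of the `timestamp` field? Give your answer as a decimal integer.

`timestamp` follows `magic` (4 bytes), so it starts at byte offset 4 and occupies 4 bytes.
Bytes at offsets 4..7: 3E EE 32 B6.
Little-endian stores the least-significant byte at the lowest address.
Reassemble most-significant byte first: B6 32 EE 3E → 0xB632EE3E.
0xB632EE3E = 3056791102.

3056791102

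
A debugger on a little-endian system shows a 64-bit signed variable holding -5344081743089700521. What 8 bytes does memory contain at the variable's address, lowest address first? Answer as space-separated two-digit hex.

57 F1 7C 04 F8 01 D6 B5

Two's complement of -5344081743089700521 in 64 bits: 5344081743089700521 = 0x4A29FE07FB830EA9; invert → 0xB5D601F8047CF156; add 1 → 0xB5D601F8047CF157.
Split into bytes (most-significant first): B5 D6 01 F8 04 7C F1 57.
In little-endian order the low byte comes first in memory.
So at ascending addresses the bytes are 57 F1 7C 04 F8 01 D6 B5.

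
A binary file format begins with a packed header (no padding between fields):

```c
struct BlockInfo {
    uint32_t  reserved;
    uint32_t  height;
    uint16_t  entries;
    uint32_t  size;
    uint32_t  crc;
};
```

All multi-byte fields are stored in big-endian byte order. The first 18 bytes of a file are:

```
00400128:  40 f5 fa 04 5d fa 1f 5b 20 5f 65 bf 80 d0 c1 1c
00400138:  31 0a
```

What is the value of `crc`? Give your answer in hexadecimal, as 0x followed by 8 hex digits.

0xC11C310A

`crc` follows `reserved` (4 B), `height` (4 B), `entries` (2 B), `size` (4 B), so it starts at offset 4 + 4 + 2 + 4 = 14 and occupies 4 bytes.
Bytes at offsets 14..17: C1 1C 31 0A.
Big-endian stores the most-significant byte at the lowest address.
The bytes are already most-significant first: 0xC11C310A.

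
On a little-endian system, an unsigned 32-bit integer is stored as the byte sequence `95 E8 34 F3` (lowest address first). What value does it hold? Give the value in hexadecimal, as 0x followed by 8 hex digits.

Little-endian: lowest address holds the least-significant byte.
Reassemble most-significant byte first: F3 34 E8 95 → 0xF334E895.

0xF334E895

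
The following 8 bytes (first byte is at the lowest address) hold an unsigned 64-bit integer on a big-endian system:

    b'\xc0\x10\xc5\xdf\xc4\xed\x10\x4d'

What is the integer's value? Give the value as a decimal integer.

13839779219781783629

Big-endian stores the most-significant byte at the lowest address.
The bytes are already most-significant first: 0xC010C5DFC4ED104D.
0xC010C5DFC4ED104D = 13839779219781783629.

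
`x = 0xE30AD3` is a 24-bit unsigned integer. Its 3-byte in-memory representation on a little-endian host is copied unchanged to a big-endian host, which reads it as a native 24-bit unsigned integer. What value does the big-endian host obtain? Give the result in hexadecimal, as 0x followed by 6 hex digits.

Stored little-endian, the bytes at ascending addresses are D3 0A E3.
Read back as big-endian, the last byte is least significant, giving 0xD30AE3.

0xD30AE3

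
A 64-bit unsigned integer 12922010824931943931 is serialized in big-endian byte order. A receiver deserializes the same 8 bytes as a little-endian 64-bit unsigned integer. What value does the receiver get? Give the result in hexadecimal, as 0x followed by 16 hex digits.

12922010824931943931 in 64-bit hexadecimal is 0xB3543461ABD225FB.
Stored big-endian, the bytes at ascending addresses are B3 54 34 61 AB D2 25 FB.
Read back as little-endian, the first byte is least significant, giving 0xFB25D2AB613454B3.

0xFB25D2AB613454B3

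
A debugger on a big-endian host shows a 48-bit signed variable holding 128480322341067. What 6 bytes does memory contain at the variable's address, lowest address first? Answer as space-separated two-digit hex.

128480322341067 in hexadecimal, padded to 48 bits, is 0x74DA27F948CB.
Split into bytes (most-significant first): 74 DA 27 F9 48 CB.
In big-endian order the high byte comes first in memory.
So the memory order matches the most-significant-first order: 74 DA 27 F9 48 CB.

74 DA 27 F9 48 CB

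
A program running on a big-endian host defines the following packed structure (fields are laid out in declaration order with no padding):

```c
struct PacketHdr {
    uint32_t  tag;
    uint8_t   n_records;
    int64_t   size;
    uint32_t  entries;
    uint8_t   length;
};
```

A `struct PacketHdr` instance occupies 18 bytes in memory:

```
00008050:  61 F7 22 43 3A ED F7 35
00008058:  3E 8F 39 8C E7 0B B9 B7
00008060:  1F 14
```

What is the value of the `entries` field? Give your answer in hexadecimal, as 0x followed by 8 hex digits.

`entries` follows `tag` (4 B), `n_records` (1 B), `size` (8 B), so it starts at offset 4 + 1 + 8 = 13 and occupies 4 bytes.
Bytes at offsets 13..16: 0B B9 B7 1F.
Big-endian stores the most-significant byte at the lowest address.
The bytes are already most-significant first: 0x0BB9B71F.

0x0BB9B71F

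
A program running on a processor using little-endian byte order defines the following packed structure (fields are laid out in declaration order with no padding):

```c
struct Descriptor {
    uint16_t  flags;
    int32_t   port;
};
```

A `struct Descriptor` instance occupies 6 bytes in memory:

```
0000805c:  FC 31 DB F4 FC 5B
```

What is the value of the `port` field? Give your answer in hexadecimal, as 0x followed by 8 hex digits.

`port` follows `flags` (2 bytes), so it starts at byte offset 2 and occupies 4 bytes.
Bytes at offsets 2..5: DB F4 FC 5B.
Little-endian: lowest address holds the least-significant byte.
Reassemble most-significant byte first: 5B FC F4 DB → 0x5BFCF4DB.

0x5BFCF4DB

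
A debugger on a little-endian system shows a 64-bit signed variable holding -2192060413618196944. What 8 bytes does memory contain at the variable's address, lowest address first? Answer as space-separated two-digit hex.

Two's complement of -2192060413618196944 in 64 bits: 2192060413618196944 = 0x1E6BC35507E891D0; invert → 0xE1943CAAF8176E2F; add 1 → 0xE1943CAAF8176E30.
Split into bytes (most-significant first): E1 94 3C AA F8 17 6E 30.
Little-endian stores the least-significant byte at the lowest address.
So at ascending addresses the bytes are 30 6E 17 F8 AA 3C 94 E1.

30 6E 17 F8 AA 3C 94 E1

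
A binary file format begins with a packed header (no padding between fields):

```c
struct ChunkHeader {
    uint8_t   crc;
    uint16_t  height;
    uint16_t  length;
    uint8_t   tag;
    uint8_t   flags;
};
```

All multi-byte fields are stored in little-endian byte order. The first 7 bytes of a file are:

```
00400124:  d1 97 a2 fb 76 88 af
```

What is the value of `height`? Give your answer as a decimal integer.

41623

`height` follows `crc` (1 byte), so it starts at byte offset 1 and occupies 2 bytes.
Bytes at offsets 1..2: 97 A2.
Little-endian: lowest address holds the least-significant byte.
Reassemble most-significant byte first: A2 97 → 0xA297.
0xA297 = 41623.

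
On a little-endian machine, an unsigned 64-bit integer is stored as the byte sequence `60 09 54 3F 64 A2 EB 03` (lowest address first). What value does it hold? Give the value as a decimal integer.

282497953083689312

Little-endian stores the least-significant byte at the lowest address.
Reassemble most-significant byte first: 03 EB A2 64 3F 54 09 60 → 0x03EBA2643F540960.
0x03EBA2643F540960 = 282497953083689312.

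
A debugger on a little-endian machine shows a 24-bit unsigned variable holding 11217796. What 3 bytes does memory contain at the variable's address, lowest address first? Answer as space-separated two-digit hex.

11217796 in hexadecimal, padded to 24 bits, is 0xAB2B84.
Split into bytes (most-significant first): AB 2B 84.
In little-endian order the low byte comes first in memory.
So at ascending addresses the bytes are 84 2B AB.

84 2B AB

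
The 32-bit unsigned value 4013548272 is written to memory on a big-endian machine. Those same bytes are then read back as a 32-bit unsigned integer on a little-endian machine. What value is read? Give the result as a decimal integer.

4013548272 in 32-bit hexadecimal is 0xEF39E2F0.
Stored big-endian, the bytes at ascending addresses are EF 39 E2 F0.
Read back as little-endian, the first byte is least significant, giving 0xF0E239EF.
0xF0E239EF = 4041357807.

4041357807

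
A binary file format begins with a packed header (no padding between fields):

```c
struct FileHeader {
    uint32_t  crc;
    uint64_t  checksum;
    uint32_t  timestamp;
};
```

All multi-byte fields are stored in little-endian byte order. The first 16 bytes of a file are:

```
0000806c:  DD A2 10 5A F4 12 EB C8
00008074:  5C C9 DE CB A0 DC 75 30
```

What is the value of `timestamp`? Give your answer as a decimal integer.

`timestamp` follows `crc` (4 B), `checksum` (8 B), so it starts at offset 4 + 8 = 12 and occupies 4 bytes.
Bytes at offsets 12..15: A0 DC 75 30.
In little-endian order the low byte comes first in memory.
Reassemble most-significant byte first: 30 75 DC A0 → 0x3075DCA0.
0x3075DCA0 = 813030560.

813030560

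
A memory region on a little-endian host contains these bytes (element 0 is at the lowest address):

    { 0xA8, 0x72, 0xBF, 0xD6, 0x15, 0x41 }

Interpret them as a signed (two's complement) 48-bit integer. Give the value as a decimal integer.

In little-endian order the low byte comes first in memory.
Reassemble most-significant byte first: 41 15 D6 BF 72 A8 → 0x4115D6BF72A8.
0x4115D6BF72A8 = 71562052989608.

71562052989608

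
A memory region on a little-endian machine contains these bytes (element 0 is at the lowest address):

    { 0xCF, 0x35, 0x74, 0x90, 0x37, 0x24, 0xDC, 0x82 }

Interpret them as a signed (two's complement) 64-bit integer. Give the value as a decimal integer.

Little-endian stores the least-significant byte at the lowest address.
Reassemble most-significant byte first: 82 DC 24 37 90 74 35 CF → 0x82DC2437907435CF.
Top bit is set, so as a signed 64-bit value this is 0x82DC2437907435CF − 2^64 = -9017292532837239345.

-9017292532837239345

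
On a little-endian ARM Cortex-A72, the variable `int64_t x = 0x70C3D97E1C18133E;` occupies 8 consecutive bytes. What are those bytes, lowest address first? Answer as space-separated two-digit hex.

3E 13 18 1C 7E D9 C3 70

Split into bytes (most-significant first): 70 C3 D9 7E 1C 18 13 3E.
Little-endian stores the least-significant byte at the lowest address.
So at ascending addresses the bytes are 3E 13 18 1C 7E D9 C3 70.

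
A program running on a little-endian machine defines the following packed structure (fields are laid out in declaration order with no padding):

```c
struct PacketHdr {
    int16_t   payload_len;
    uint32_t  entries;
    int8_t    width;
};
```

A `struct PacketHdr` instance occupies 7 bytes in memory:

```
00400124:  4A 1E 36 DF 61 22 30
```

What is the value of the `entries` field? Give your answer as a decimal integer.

`entries` follows `payload_len` (2 bytes), so it starts at byte offset 2 and occupies 4 bytes.
Bytes at offsets 2..5: 36 DF 61 22.
Little-endian: lowest address holds the least-significant byte.
Reassemble most-significant byte first: 22 61 DF 36 → 0x2261DF36.
0x2261DF36 = 576839478.

576839478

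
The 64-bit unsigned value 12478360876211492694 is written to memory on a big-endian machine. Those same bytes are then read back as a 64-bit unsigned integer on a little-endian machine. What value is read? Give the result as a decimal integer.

6257672023909805229

12478360876211492694 in 64-bit hexadecimal is 0xAD2C0B1A8DB7D756.
Stored big-endian, the bytes at ascending addresses are AD 2C 0B 1A 8D B7 D7 56.
Read back as little-endian, the first byte is least significant, giving 0x56D7B78D1A0B2CAD.
0x56D7B78D1A0B2CAD = 6257672023909805229.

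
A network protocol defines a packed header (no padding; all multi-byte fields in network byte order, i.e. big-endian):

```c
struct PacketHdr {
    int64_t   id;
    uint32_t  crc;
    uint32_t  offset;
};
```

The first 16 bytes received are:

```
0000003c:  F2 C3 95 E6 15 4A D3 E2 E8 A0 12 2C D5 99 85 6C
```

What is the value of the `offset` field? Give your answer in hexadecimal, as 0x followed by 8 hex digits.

`offset` follows `id` (8 B), `crc` (4 B), so it starts at offset 8 + 4 = 12 and occupies 4 bytes.
Bytes at offsets 12..15: D5 99 85 6C.
Big-endian stores the most-significant byte at the lowest address.
The bytes are already most-significant first: 0xD599856C.

0xD599856C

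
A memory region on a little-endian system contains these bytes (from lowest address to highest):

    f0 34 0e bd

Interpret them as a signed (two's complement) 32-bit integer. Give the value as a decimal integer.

-1123142416

Little-endian stores the least-significant byte at the lowest address.
Reassemble most-significant byte first: BD 0E 34 F0 → 0xBD0E34F0.
Top bit is set, so as a signed 32-bit value this is 0xBD0E34F0 − 2^32 = -1123142416.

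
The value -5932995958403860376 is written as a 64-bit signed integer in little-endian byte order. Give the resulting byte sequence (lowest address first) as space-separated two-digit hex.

Two's complement of -5932995958403860376 in 64 bits: 5932995958403860376 = 0x52563C63CA7D8798; invert → 0xADA9C39C35827867; add 1 → 0xADA9C39C35827868.
Split into bytes (most-significant first): AD A9 C3 9C 35 82 78 68.
In little-endian order the low byte comes first in memory.
So at ascending addresses the bytes are 68 78 82 35 9C C3 A9 AD.

68 78 82 35 9C C3 A9 AD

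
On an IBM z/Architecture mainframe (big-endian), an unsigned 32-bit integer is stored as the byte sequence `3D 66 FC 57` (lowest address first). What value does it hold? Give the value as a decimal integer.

1030159447

Big-endian stores the most-significant byte at the lowest address.
The bytes are already most-significant first: 0x3D66FC57.
0x3D66FC57 = 1030159447.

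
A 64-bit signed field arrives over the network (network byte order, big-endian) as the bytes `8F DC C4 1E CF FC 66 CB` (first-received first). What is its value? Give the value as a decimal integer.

Big-endian stores the most-significant byte at the lowest address.
The bytes are already most-significant first: 0x8FDCC41ECFFC66CB.
Top bit is set, so as a signed 64-bit value this is 0x8FDCC41ECFFC66CB − 2^64 = -8080367994792024373.

-8080367994792024373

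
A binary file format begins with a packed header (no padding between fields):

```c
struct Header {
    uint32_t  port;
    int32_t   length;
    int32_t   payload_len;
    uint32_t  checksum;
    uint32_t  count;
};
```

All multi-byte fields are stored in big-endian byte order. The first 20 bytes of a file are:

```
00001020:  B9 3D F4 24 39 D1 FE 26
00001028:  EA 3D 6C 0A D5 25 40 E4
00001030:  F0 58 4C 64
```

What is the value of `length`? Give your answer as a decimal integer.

970063398

`length` follows `port` (4 bytes), so it starts at byte offset 4 and occupies 4 bytes.
Bytes at offsets 4..7: 39 D1 FE 26.
In big-endian order the high byte comes first in memory.
The bytes are already most-significant first: 0x39D1FE26.
0x39D1FE26 = 970063398.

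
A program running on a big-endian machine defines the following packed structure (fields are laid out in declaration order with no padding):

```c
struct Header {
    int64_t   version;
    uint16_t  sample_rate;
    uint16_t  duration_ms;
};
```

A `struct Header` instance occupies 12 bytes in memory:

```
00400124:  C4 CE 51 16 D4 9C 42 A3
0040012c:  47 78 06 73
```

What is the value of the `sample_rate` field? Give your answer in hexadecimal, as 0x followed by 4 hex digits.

`sample_rate` follows `version` (8 bytes), so it starts at byte offset 8 and occupies 2 bytes.
Bytes at offsets 8..9: 47 78.
In big-endian order the high byte comes first in memory.
The bytes are already most-significant first: 0x4778.

0x4778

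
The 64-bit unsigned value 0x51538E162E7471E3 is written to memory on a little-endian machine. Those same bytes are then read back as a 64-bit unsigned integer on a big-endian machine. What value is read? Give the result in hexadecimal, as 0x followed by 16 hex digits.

0xE371742E168E5351

Stored little-endian, the bytes at ascending addresses are E3 71 74 2E 16 8E 53 51.
Read back as big-endian, the last byte is least significant, giving 0xE371742E168E5351.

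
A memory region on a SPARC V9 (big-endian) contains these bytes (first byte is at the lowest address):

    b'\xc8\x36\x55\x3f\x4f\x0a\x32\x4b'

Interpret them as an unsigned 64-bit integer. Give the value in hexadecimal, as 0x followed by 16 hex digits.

Big-endian stores the most-significant byte at the lowest address.
The bytes are already most-significant first: 0xC836553F4F0A324B.

0xC836553F4F0A324B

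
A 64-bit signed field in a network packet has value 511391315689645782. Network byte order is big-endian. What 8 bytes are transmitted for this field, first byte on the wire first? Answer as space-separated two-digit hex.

511391315689645782 in hexadecimal, padded to 64 bits, is 0x0718D3B130E6A6D6.
Split into bytes (most-significant first): 07 18 D3 B1 30 E6 A6 D6.
Big-endian stores the most-significant byte at the lowest address.
So the memory order matches the most-significant-first order: 07 18 D3 B1 30 E6 A6 D6.

07 18 D3 B1 30 E6 A6 D6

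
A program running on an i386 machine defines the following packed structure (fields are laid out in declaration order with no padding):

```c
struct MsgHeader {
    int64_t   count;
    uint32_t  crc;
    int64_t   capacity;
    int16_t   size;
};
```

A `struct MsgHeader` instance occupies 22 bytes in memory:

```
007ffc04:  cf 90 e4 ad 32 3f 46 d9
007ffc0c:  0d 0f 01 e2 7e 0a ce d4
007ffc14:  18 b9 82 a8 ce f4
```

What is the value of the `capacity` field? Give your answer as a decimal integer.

`capacity` follows `count` (8 B), `crc` (4 B), so it starts at offset 8 + 4 = 12 and occupies 8 bytes.
Bytes at offsets 12..19: 7E 0A CE D4 18 B9 82 A8.
Little-endian: lowest address holds the least-significant byte.
Reassemble most-significant byte first: A8 82 B9 18 D4 CE 0A 7E → 0xA882B918D4CE0A7E.
Top bit is set, so as a signed 64-bit value this is 0xA882B918D4CE0A7E − 2^64 = -6304273012064646530.

-6304273012064646530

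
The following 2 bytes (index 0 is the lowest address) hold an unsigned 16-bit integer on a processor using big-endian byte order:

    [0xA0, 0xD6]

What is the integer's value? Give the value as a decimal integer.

41174

Big-endian stores the most-significant byte at the lowest address.
The bytes are already most-significant first: 0xA0D6.
0xA0D6 = 41174.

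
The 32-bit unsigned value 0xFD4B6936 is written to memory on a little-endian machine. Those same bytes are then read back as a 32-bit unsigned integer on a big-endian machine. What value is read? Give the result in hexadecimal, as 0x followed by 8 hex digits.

0x36694BFD

Stored little-endian, the bytes at ascending addresses are 36 69 4B FD.
Read back as big-endian, the last byte is least significant, giving 0x36694BFD.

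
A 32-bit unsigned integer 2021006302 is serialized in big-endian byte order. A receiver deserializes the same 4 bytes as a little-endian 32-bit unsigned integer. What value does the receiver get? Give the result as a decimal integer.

2021006302 in 32-bit hexadecimal is 0x78761BDE.
Stored big-endian, the bytes at ascending addresses are 78 76 1B DE.
Read back as little-endian, the first byte is least significant, giving 0xDE1B7678.
0xDE1B7678 = 3726341752.

3726341752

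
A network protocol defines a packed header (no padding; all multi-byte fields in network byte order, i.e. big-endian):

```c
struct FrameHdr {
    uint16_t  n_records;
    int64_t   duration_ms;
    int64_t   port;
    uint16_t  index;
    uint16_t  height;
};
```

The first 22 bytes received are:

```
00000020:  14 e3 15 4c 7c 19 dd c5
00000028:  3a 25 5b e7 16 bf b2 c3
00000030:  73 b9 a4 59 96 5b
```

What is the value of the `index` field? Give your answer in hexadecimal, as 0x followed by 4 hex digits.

0xA459

`index` follows `n_records` (2 B), `duration_ms` (8 B), `port` (8 B), so it starts at offset 2 + 8 + 8 = 18 and occupies 2 bytes.
Bytes at offsets 18..19: A4 59.
In big-endian order the high byte comes first in memory.
The bytes are already most-significant first: 0xA459.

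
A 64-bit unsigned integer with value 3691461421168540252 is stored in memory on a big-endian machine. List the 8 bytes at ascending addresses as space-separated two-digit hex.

3691461421168540252 in hexadecimal, padded to 64 bits, is 0x333AB49AB6CF3A5C.
Split into bytes (most-significant first): 33 3A B4 9A B6 CF 3A 5C.
In big-endian order the high byte comes first in memory.
So the memory order matches the most-significant-first order: 33 3A B4 9A B6 CF 3A 5C.

33 3A B4 9A B6 CF 3A 5C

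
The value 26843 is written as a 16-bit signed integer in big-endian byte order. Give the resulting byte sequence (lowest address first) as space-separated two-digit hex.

68 DB

26843 in hexadecimal, padded to 16 bits, is 0x68DB.
Split into bytes (most-significant first): 68 DB.
Big-endian stores the most-significant byte at the lowest address.
So the memory order matches the most-significant-first order: 68 DB.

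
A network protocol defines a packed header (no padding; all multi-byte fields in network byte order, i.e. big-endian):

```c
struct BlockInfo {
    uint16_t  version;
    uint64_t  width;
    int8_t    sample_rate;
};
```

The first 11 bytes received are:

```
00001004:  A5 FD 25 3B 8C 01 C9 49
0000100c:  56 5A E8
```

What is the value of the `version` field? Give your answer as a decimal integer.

`version` is the first field, at byte offset 0, occupying 2 bytes.
Bytes at offsets 0..1: A5 FD.
In big-endian order the high byte comes first in memory.
The bytes are already most-significant first: 0xA5FD.
0xA5FD = 42493.

42493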